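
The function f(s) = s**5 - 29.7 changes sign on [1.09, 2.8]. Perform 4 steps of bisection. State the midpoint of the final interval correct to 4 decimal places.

1.9984

f(1.090000) = -28.161376, f(2.800000) = 142.403680 (opposite signs)
step 1: m = 1.945000, f(m) = -1.864564 < 0 → root in [1.945000, 2.800000]
step 2: m = 2.372500, f(m) = 45.467673 > 0 → root in [1.945000, 2.372500]
step 3: m = 2.158750, f(m) = 17.182607 > 0 → root in [1.945000, 2.158750]
step 4: m = 2.051875, f(m) = 6.670938 > 0 → root in [1.945000, 2.051875]
Midpoint of [1.945000, 2.051875] = 1.998437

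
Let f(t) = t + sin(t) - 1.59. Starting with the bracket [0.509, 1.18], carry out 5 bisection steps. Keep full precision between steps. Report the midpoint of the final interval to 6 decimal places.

f(0.509000) = -0.593696, f(1.180000) = 0.514606 (opposite signs)
step 1: m = 0.844500, f(m) = 0.002139 > 0 → root in [0.509000, 0.844500]
step 2: m = 0.676750, f(m) = -0.286987 < 0 → root in [0.676750, 0.844500]
step 3: m = 0.760625, f(m) = -0.140001 < 0 → root in [0.760625, 0.844500]
step 4: m = 0.802563, f(m) = -0.068298 < 0 → root in [0.802563, 0.844500]
step 5: m = 0.823531, f(m) = -0.032918 < 0 → root in [0.823531, 0.844500]
Midpoint of [0.823531, 0.844500] = 0.834016

0.834016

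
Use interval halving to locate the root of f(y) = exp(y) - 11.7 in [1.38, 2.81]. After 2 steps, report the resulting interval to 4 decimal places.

[2.4525, 2.8100]

f(1.380000) = -7.725098, f(2.810000) = 4.909918 (opposite signs)
step 1: m = 2.095000, f(m) = -3.574559 < 0 → root in [2.095000, 2.810000]
step 2: m = 2.452500, f(m) = -0.082646 < 0 → root in [2.452500, 2.810000]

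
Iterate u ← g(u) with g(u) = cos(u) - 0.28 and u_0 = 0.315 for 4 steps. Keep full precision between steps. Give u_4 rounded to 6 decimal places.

u_1 = g(0.315000) = 0.670796
u_2 = g(0.670796) = 0.503327
u_3 = g(0.503327) = 0.595983
u_4 = g(0.595983) = 0.547597

0.547597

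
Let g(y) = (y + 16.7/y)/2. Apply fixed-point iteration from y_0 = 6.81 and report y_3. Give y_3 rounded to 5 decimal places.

4.08669

y_1 = g(6.810000) = 4.631138
y_2 = g(4.631138) = 4.118582
y_3 = g(4.118582) = 4.086688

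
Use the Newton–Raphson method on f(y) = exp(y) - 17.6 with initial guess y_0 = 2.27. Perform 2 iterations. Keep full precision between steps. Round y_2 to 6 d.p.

2.890496

Newton update: y ← y − f(y)/f'(y).
f'(y) = exp(y)
y_0 = 2.270000: f = -7.920599, f' = 9.679401 → y_1 = 2.270000 - (-7.920599)/(9.679401) = 3.088294
y_1 = 3.088294: f = 4.339625, f' = 21.939625 → y_2 = 3.088294 - (4.339625)/(21.939625) = 2.890496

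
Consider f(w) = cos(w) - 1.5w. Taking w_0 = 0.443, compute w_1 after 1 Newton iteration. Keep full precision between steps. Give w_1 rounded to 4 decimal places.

0.5669

f'(w) = -sin(w) - 1.5
w_0 = 0.443000: f = 0.238970, f' = -1.928652 → w_1 = 0.443000 - (0.238970)/(-1.928652) = 0.566905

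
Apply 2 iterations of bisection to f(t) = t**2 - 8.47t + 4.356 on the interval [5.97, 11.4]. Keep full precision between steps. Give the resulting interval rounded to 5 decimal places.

[7.32750, 8.68500]

f(5.970000) = -10.569000, f(11.400000) = 37.758000 (opposite signs)
step 1: m = 8.685000, f(m) = 6.223275 > 0 → root in [5.970000, 8.685000]
step 2: m = 7.327500, f(m) = -4.015669 < 0 → root in [7.327500, 8.685000]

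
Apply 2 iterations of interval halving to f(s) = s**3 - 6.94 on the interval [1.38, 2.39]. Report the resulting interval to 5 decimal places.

[1.88500, 2.13750]

f(1.380000) = -4.311928, f(2.390000) = 6.711919 (opposite signs)
step 1: m = 1.885000, f(m) = -0.242171 < 0 → root in [1.885000, 2.390000]
step 2: m = 2.137500, f(m) = 2.826037 > 0 → root in [1.885000, 2.137500]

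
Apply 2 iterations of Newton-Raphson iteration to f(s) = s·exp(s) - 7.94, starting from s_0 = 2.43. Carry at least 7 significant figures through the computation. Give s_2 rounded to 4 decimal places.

1.6630

f'(s) = (s + 1)·exp(s)
s_0 = 2.430000: f = 19.662083, f' = 38.960966 → s_1 = 2.430000 - (19.662083)/(38.960966) = 1.925339
s_1 = 1.925339: f = 5.262958, f' = 20.060431 → s_2 = 1.925339 - (5.262958)/(20.060431) = 1.662984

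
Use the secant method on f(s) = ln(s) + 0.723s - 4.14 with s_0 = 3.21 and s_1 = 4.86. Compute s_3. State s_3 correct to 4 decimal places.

3.8579

f(s_0) = -0.652899, f(s_1) = 0.954818
s_2 = 4.860000 - (0.954818)·(4.860000 - 3.210000)/(0.954818 - (-0.652899)) = 3.880070; f(s_2) = 0.021144
s_3 = 3.880070 - (0.021144)·(3.880070 - 4.860000)/(0.021144 - (0.954818)) = 3.857879; f(s_3) = -0.000636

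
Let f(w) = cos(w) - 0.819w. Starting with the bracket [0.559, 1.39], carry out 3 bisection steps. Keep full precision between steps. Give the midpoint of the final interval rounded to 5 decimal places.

f(0.559000) = 0.389965, f(1.390000) = -0.958597 (opposite signs)
step 1: m = 0.974500, f(m) = -0.236534 < 0 → root in [0.559000, 0.974500]
step 2: m = 0.766750, f(m) = 0.092201 > 0 → root in [0.766750, 0.974500]
step 3: m = 0.870625, f(m) = -0.068693 < 0 → root in [0.766750, 0.870625]
Midpoint of [0.766750, 0.870625] = 0.818688

0.81869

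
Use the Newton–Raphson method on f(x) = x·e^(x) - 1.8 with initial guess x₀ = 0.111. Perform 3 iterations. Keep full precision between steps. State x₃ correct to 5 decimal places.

Newton update: x ← x − f(x)/f'(x).
f'(x) = (x + 1)·e^(x)
x_0 = 0.111000: f = -1.675969, f' = 1.241426 → x_1 = 0.111000 - (-1.675969)/(1.241426) = 1.461036
x_1 = 1.461036: f = 4.497681, f' = 10.608102 → x_2 = 1.461036 - (4.497681)/(10.608102) = 1.037050
x_2 = 1.037050: f = 1.125399, f' = 5.746283 → x_3 = 1.037050 - (1.125399)/(5.746283) = 0.841202

0.84120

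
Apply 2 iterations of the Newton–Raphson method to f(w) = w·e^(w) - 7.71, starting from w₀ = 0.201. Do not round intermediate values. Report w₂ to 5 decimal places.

f'(w) = (w + 1)·e^(w)
w_0 = 0.201000: f = -7.464252, f' = 1.468372 → w_1 = 0.201000 - (-7.464252)/(1.468372) = 5.284351
w_1 = 5.284351: f = 1034.502467, f' = 1239.438658 → w_2 = 5.284351 - (1034.502467)/(1239.438658) = 4.449697

4.44970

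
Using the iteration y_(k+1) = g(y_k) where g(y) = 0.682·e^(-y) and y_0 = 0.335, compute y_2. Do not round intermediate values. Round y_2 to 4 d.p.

0.4187

y_1 = g(0.335000) = 0.487861
y_2 = g(0.487861) = 0.418706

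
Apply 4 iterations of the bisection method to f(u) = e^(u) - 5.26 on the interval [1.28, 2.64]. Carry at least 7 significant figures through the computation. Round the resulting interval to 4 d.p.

[1.6200, 1.7050]

f(1.280000) = -1.663360, f(2.640000) = 8.753204 (opposite signs)
step 1: m = 1.960000, f(m) = 1.839327 > 0 → root in [1.280000, 1.960000]
step 2: m = 1.620000, f(m) = -0.206910 < 0 → root in [1.620000, 1.960000]
step 3: m = 1.790000, f(m) = 0.729452 > 0 → root in [1.620000, 1.790000]
step 4: m = 1.705000, f(m) = 0.241386 > 0 → root in [1.620000, 1.705000]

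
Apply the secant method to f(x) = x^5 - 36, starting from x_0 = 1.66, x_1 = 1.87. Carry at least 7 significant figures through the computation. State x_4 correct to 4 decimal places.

f(x_0) = -23.395070, f(x_1) = -13.133061
x_2 = 1.870000 - (-13.133061)·(1.870000 - 1.660000)/(-13.133061 - (-23.395070)) = 2.138753; f(x_2) = 8.751013
x_3 = 2.138753 - (8.751013)·(2.138753 - 1.870000)/(8.751013 - (-13.133061)) = 2.031284; f(x_3) = -1.417771
x_4 = 2.031284 - (-1.417771)·(2.031284 - 2.138753)/(-1.417771 - (8.751013)) = 2.046267; f(x_4) = -0.123338

2.0463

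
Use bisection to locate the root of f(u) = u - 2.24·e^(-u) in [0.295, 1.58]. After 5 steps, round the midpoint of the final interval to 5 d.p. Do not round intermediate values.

0.91742

f(0.295000) = -1.372751, f(1.580000) = 1.118616 (opposite signs)
step 1: m = 0.937500, f(m) = 0.060303 > 0 → root in [0.295000, 0.937500]
step 2: m = 0.616250, f(m) = -0.593273 < 0 → root in [0.616250, 0.937500]
step 3: m = 0.776875, f(m) = -0.253168 < 0 → root in [0.776875, 0.937500]
step 4: m = 0.857187, f(m) = -0.093365 < 0 → root in [0.857187, 0.937500]
step 5: m = 0.897344, f(m) = -0.015795 < 0 → root in [0.897344, 0.937500]
Midpoint of [0.897344, 0.937500] = 0.917422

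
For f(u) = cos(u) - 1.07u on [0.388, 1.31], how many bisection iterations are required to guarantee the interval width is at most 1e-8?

Initial width b − a = 1.31 − 0.388 = 0.922000.
After n steps the width is (b−a)/2^n; need (b−a)/2^n ≤ 1e-8.
So n ≥ log₂(0.922000/1e-8) = log₂(92200000.0000) ≈ 26.4583.
Hence n = 27.

27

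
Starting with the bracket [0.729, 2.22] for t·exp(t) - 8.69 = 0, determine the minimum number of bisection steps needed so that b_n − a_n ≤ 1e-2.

8

Initial width b − a = 2.22 − 0.729 = 1.491000.
After n steps the width is (b−a)/2^n; need (b−a)/2^n ≤ 1e-2.
So n ≥ log₂(1.491000/1e-2) = log₂(149.1000) ≈ 7.2201.
Hence n = 8.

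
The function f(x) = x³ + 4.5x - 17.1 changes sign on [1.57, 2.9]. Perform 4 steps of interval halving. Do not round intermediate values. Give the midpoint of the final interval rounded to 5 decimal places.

2.02719

f(1.570000) = -6.165107, f(2.900000) = 20.339000 (opposite signs)
step 1: m = 2.235000, f(m) = 4.121828 > 0 → root in [1.570000, 2.235000]
step 2: m = 1.902500, f(m) = -1.652639 < 0 → root in [1.902500, 2.235000]
step 3: m = 2.068750, f(m) = 1.063059 > 0 → root in [1.902500, 2.068750]
step 4: m = 1.985625, f(m) = -0.335951 < 0 → root in [1.985625, 2.068750]
Midpoint of [1.985625, 2.068750] = 2.027187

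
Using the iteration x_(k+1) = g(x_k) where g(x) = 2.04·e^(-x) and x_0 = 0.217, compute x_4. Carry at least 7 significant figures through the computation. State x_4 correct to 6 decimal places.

x_1 = g(0.217000) = 1.642057
x_2 = g(1.642057) = 0.394906
x_3 = g(0.394906) = 1.374436
x_4 = g(1.374436) = 0.516084

0.516084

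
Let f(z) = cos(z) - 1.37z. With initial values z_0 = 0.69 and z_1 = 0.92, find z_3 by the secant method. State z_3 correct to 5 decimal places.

f(z_0) = -0.174054, f(z_1) = -0.654580
z_2 = 0.920000 - (-0.654580)·(0.920000 - 0.690000)/(-0.654580 - (-0.174054)) = 0.606690; f(z_2) = -0.009626
z_3 = 0.606690 - (-0.009626)·(0.606690 - 0.920000)/(-0.009626 - (-0.654580)) = 0.602014; f(z_3) = -0.000563

0.60201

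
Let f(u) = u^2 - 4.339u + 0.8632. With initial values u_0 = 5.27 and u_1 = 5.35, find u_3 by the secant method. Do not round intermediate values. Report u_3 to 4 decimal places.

4.1804

f(u_0) = 5.769570, f(u_1) = 6.272050
u_2 = 5.350000 - (6.272050)·(5.350000 - 5.270000)/(6.272050 - (5.769570)) = 4.351425; f(u_2) = 0.917266
u_3 = 4.351425 - (0.917266)·(4.351425 - 5.350000)/(0.917266 - (6.272050)) = 4.180371; f(u_3) = 0.200070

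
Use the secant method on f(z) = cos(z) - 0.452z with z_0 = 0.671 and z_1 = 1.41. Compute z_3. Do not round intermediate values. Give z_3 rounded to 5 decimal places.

1.06612

Secant update: z_(k+1) = z_k − f(z_k)·(z_k − z_(k-1))/(f(z_k) − f(z_(k-1))).
f(z_0) = 0.479908, f(z_1) = -0.477216
z_2 = 1.410000 - (-0.477216)·(1.410000 - 0.671000)/(-0.477216 - (0.479908)) = 1.041539; f(z_2) = 0.034116
z_3 = 1.041539 - (0.034116)·(1.041539 - 1.410000)/(0.034116 - (-0.477216)) = 1.066123; f(z_3) = 0.001634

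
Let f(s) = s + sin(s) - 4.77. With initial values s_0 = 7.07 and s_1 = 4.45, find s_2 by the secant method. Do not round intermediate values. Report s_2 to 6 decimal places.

Secant update: s_(k+1) = s_k − f(s_k)·(s_k − s_(k-1))/(f(s_k) − f(s_(k-1))).
f(s_0) = 3.008108, f(s_1) = -1.285773
s_2 = 4.450000 - (-1.285773)·(4.450000 - 7.070000)/(-1.285773 - (3.008108)) = 5.234541; f(s_2) = -0.402207

5.234541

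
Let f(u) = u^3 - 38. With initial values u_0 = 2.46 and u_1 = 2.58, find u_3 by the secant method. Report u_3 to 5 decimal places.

Secant update: u_(k+1) = u_k − f(u_k)·(u_k − u_(k-1))/(f(u_k) − f(u_(k-1))).
f(u_0) = -23.113064, f(u_1) = -20.826488
u_2 = 2.580000 - (-20.826488)·(2.580000 - 2.460000)/(-20.826488 - (-23.113064)) = 3.672979; f(u_2) = 11.551315
u_3 = 3.672979 - (11.551315)·(3.672979 - 2.580000)/(11.551315 - (-20.826488)) = 3.283040; f(u_3) = -2.614226

3.28304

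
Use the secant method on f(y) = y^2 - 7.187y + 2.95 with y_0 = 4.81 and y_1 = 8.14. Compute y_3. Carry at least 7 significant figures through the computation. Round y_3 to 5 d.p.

f(y_0) = -8.483370, f(y_1) = 10.707420
y_2 = 8.140000 - (10.707420)·(8.140000 - 4.810000)/(10.707420 - (-8.483370)) = 6.282041; f(y_2) = -2.734992
y_3 = 6.282041 - (-2.734992)·(6.282041 - 8.140000)/(-2.734992 - (10.707420)) = 6.660061; f(y_3) = -0.559447

6.66006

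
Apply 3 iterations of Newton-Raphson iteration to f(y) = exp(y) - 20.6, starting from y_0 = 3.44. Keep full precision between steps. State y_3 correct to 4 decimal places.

3.0253

Newton update: y ← y − f(y)/f'(y).
f'(y) = exp(y)
y_0 = 3.440000: f = 10.586958, f' = 31.186958 → y_1 = 3.440000 - (10.586958)/(31.186958) = 3.100533
y_1 = 3.100533: f = 1.609775, f' = 22.209775 → y_2 = 3.100533 - (1.609775)/(22.209775) = 3.028052
y_2 = 3.028052: f = 0.056954, f' = 20.656954 → y_3 = 3.028052 - (0.056954)/(20.656954) = 3.025295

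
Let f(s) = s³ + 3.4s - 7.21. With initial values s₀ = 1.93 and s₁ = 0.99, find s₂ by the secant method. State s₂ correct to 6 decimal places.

1.276920

f(s_0) = 6.541057, f(s_1) = -2.873701
s_2 = 0.990000 - (-2.873701)·(0.990000 - 1.930000)/(-2.873701 - (6.541057)) = 1.276920; f(s_2) = -0.786425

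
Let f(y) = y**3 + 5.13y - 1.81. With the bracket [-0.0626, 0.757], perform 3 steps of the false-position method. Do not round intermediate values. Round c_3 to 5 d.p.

f(-0.062600) = -2.131383, f(0.757000) = 2.507208
step 1: c = 0.313997, f(c) = -0.168235 < 0 → new bracket [0.313997, 0.757000]
step 2: c = 0.341854, f(c) = -0.016339 < 0 → new bracket [0.341854, 0.757000]
step 3: c = 0.344542, f(c) = -0.001600 < 0 → new bracket [0.344542, 0.757000]

0.34454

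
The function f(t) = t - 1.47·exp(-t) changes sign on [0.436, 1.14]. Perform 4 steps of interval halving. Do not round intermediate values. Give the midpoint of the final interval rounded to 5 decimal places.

f(0.436000) = -0.514528, f(1.140000) = 0.669866 (opposite signs)
step 1: m = 0.788000, f(m) = 0.119513 > 0 → root in [0.436000, 0.788000]
step 2: m = 0.612000, f(m) = -0.185130 < 0 → root in [0.612000, 0.788000]
step 3: m = 0.700000, f(m) = -0.029980 < 0 → root in [0.700000, 0.788000]
step 4: m = 0.744000, f(m) = 0.045442 > 0 → root in [0.700000, 0.744000]
Midpoint of [0.700000, 0.744000] = 0.722000

0.72200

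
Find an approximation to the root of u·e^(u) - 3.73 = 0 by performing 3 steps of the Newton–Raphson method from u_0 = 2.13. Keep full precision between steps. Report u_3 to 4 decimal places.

1.1720

f'(u) = (u + 1)·e^(u)
u_0 = 2.130000: f = 14.193666, f' = 26.338533 → u_1 = 2.130000 - (14.193666)/(26.338533) = 1.591106
u_1 = 1.591106: f = 4.081024, f' = 12.720201 → u_2 = 1.591106 - (4.081024)/(12.720201) = 1.270276
u_2 = 1.270276: f = 0.794516, f' = 8.086353 → u_3 = 1.270276 - (0.794516)/(8.086353) = 1.172022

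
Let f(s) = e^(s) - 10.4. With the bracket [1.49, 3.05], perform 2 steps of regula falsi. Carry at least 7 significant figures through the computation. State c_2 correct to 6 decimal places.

False-position update: c = (a·f(b) − b·f(a))/(f(b) − f(a)); replace the endpoint whose sign matches f(c).
f(1.490000) = -5.962904, f(3.050000) = 10.715344
step 1: c = 2.047740, f(c) = -2.649632 < 0 → new bracket [2.047740, 3.050000]
step 2: c = 2.246440, f(c) = -0.945979 < 0 → new bracket [2.246440, 3.050000]

2.246440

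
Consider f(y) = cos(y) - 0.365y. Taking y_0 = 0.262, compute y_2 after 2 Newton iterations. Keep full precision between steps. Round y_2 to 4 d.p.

Newton update: y ← y − f(y)/f'(y).
f'(y) = -sin(y) - 0.365
y_0 = 0.262000: f = 0.870244, f' = -0.624013 → y_1 = 0.262000 - (0.870244)/(-0.624013) = 1.656593
y_1 = 1.656593: f = -0.690348, f' = -1.361322 → y_2 = 1.656593 - (-0.690348)/(-1.361322) = 1.149477

1.1495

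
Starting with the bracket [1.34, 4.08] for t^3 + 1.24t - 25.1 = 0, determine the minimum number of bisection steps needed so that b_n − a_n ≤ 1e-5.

19

Initial width b − a = 4.08 − 1.34 = 2.740000.
After n steps the width is (b−a)/2^n; need (b−a)/2^n ≤ 1e-5.
So n ≥ log₂(2.740000/1e-5) = log₂(274000.0000) ≈ 18.0638.
Hence n = 19.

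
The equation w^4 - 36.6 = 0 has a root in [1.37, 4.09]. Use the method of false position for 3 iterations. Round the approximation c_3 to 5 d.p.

2.12537

False-position update: c = (a·f(b) − b·f(a))/(f(b) − f(a)); replace the endpoint whose sign matches f(c).
f(1.370000) = -33.077246, f(4.090000) = 243.229330
step 1: c = 1.695617, f(c) = -28.333703 < 0 → new bracket [1.695617, 4.090000]
step 2: c = 1.945436, f(c) = -22.275872 < 0 → new bracket [1.945436, 4.090000]
step 3: c = 2.125365, f(c) = -16.195109 < 0 → new bracket [2.125365, 4.090000]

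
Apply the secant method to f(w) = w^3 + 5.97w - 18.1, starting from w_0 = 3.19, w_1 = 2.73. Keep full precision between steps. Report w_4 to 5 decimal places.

f(w_0) = 33.406059, f(w_1) = 18.544517
w_2 = 2.730000 - (18.544517)·(2.730000 - 3.190000)/(18.544517 - (33.406059)) = 2.156003; f(w_2) = 4.793196
w_3 = 2.156003 - (4.793196)·(2.156003 - 2.730000)/(4.793196 - (18.544517)) = 1.955929; f(w_3) = 1.059619
w_4 = 1.955929 - (1.059619)·(1.955929 - 2.156003)/(1.059619 - (4.793196)) = 1.899147; f(w_4) = 0.087671

1.89915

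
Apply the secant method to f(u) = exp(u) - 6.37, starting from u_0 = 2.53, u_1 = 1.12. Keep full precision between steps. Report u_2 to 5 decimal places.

1.61114

f(u_0) = 6.183506, f(u_1) = -3.305146
u_2 = 1.120000 - (-3.305146)·(1.120000 - 2.530000)/(-3.305146 - (6.183506)) = 1.611140; f(u_2) = -1.361483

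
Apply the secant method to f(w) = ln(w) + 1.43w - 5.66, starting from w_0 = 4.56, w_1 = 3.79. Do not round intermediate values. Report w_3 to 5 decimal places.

3.15494

f(w_0) = 2.378123, f(w_1) = 1.092066
w_2 = 3.790000 - (1.092066)·(3.790000 - 4.560000)/(1.092066 - (2.378123)) = 3.136148; f(w_2) = -0.032313
w_3 = 3.136148 - (-0.032313)·(3.136148 - 3.790000)/(-0.032313 - (1.092066)) = 3.154939; f(w_3) = 0.000532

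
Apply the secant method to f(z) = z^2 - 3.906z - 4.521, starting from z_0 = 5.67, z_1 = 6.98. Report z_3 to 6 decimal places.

Secant update: z_(k+1) = z_k − f(z_k)·(z_k − z_(k-1))/(f(z_k) − f(z_(k-1))).
f(z_0) = 5.480880, f(z_1) = 16.935520
z_2 = 6.980000 - (16.935520)·(6.980000 - 5.670000)/(16.935520 - (5.480880)) = 5.043184; f(z_2) = 1.214028
z_3 = 5.043184 - (1.214028)·(5.043184 - 6.980000)/(1.214028 - (16.935520)) = 4.893621; f(z_3) = 0.312044

4.893621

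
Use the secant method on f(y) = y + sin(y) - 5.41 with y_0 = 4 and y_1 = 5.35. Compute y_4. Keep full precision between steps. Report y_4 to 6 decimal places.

f(y_0) = -2.166802, f(y_1) = -0.863520
y_2 = 5.350000 - (-0.863520)·(5.350000 - 4.000000)/(-0.863520 - (-2.166802)) = 6.244474; f(y_2) = 0.795772
y_3 = 6.244474 - (0.795772)·(6.244474 - 5.350000)/(0.795772 - (-0.863520)) = 5.815497; f(y_3) = -0.045326
y_4 = 5.815497 - (-0.045326)·(5.815497 - 6.244474)/(-0.045326 - (0.795772)) = 5.838615; f(y_4) = -0.001456

5.838615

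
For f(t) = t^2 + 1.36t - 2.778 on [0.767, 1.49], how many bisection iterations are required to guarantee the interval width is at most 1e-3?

Initial width b − a = 1.49 − 0.767 = 0.723000.
After n steps the width is (b−a)/2^n; need (b−a)/2^n ≤ 1e-3.
So n ≥ log₂(0.723000/1e-3) = log₂(723.0000) ≈ 9.4979.
Hence n = 10.

10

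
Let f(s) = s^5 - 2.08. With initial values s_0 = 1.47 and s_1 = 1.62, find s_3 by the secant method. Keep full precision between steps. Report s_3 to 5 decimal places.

f(s_0) = 4.784149, f(s_1) = 9.077710
s_2 = 1.620000 - (9.077710)·(1.620000 - 1.470000)/(9.077710 - (4.784149)) = 1.302861; f(s_2) = 1.673964
s_3 = 1.302861 - (1.673964)·(1.302861 - 1.620000)/(1.673964 - (9.077710)) = 1.231157; f(s_3) = 0.748568

1.23116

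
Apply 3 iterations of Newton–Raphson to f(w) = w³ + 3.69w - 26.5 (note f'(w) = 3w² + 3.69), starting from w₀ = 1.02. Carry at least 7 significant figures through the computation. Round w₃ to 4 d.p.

w_0 = 1.020000: f = -21.674992, f' = 6.811200 → w_1 = 1.020000 - (-21.674992)/(6.811200) = 4.202257
w_1 = 4.202257: f = 63.213859, f' = 56.666903 → w_2 = 4.202257 - (63.213859)/(56.666903) = 3.086723
w_2 = 3.086723: f = 14.299883, f' = 32.273585 → w_3 = 3.086723 - (14.299883)/(32.273585) = 2.643640

2.6436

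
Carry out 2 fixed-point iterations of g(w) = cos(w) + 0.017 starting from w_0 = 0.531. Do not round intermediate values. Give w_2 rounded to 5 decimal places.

0.65469

w_1 = g(0.531000) = 0.879301
w_2 = g(0.879301) = 0.654690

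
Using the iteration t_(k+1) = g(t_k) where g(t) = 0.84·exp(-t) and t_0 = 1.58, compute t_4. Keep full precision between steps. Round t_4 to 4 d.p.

0.5550

t_1 = g(1.580000) = 0.173019
t_2 = g(0.173019) = 0.706542
t_3 = g(0.706542) = 0.414412
t_4 = g(0.414412) = 0.555012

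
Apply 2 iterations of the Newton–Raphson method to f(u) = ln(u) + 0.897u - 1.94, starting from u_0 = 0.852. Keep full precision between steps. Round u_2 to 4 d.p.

1.6208

f'(u) = 1/u + 0.897
u_0 = 0.852000: f = -1.335925, f' = 2.070709 → u_1 = 0.852000 - (-1.335925)/(2.070709) = 1.497153
u_1 = 1.497153: f = -0.193488, f' = 1.564934 → u_2 = 1.497153 - (-0.193488)/(1.564934) = 1.620793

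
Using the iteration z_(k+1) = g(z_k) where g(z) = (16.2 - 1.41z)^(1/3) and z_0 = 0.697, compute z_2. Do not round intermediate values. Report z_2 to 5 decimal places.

2.33347

z_1 = g(0.697000) = 2.478060
z_2 = g(2.478060) = 2.333470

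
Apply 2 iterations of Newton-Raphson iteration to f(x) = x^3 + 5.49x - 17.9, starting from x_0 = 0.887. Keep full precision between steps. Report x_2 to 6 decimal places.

2.015687

f'(x) = 3x^2 + 5.49
x_0 = 0.887000: f = -12.332506, f' = 7.850307 → x_1 = 0.887000 - (-12.332506)/(7.850307) = 2.457958
x_1 = 2.457958: f = 10.444094, f' = 23.614679 → x_2 = 2.457958 - (10.444094)/(23.614679) = 2.015687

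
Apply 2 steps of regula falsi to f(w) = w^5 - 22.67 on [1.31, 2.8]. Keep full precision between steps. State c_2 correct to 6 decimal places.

1.602062

False-position update: c = (a·f(b) − b·f(a))/(f(b) − f(a)); replace the endpoint whose sign matches f(c).
f(1.310000) = -18.812051, f(2.800000) = 149.433680
step 1: c = 1.476601, f(c) = -15.650338 < 0 → new bracket [1.476601, 2.800000]
step 2: c = 1.602062, f(c) = -12.116482 < 0 → new bracket [1.602062, 2.800000]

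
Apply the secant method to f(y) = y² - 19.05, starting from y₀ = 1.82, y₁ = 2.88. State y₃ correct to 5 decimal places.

4.21636

Secant update: y_(k+1) = y_k − f(y_k)·(y_k − y_(k-1))/(f(y_k) − f(y_(k-1))).
f(y_0) = -15.737600, f(y_1) = -10.755600
y_2 = 2.880000 - (-10.755600)·(2.880000 - 1.820000)/(-10.755600 - (-15.737600)) = 5.168426; f(y_2) = 7.662622
y_3 = 5.168426 - (7.662622)·(5.168426 - 2.880000)/(7.662622 - (-10.755600)) = 4.216361; f(y_3) = -1.272302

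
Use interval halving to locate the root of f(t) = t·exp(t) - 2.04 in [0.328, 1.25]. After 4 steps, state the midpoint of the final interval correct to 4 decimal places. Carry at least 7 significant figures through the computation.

f(0.328000) = -1.584674, f(1.250000) = 2.322929 (opposite signs)
step 1: m = 0.789000, f(m) = -0.303258 < 0 → root in [0.789000, 1.250000]
step 2: m = 1.019500, f(m) = 0.785859 > 0 → root in [0.789000, 1.019500]
step 3: m = 0.904250, f(m) = 0.193569 > 0 → root in [0.789000, 0.904250]
step 4: m = 0.846625, f(m) = -0.065870 < 0 → root in [0.846625, 0.904250]
Midpoint of [0.846625, 0.904250] = 0.875437

0.8754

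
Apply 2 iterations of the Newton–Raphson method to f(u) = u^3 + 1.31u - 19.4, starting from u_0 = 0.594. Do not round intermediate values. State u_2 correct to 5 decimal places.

5.63573

f'(u) = 3u^2 + 1.31
u_0 = 0.594000: f = -18.412275, f' = 2.368508 → u_1 = 0.594000 - (-18.412275)/(2.368508) = 8.367786
u_1 = 8.367786: f = 577.472955, f' = 211.369551 → u_2 = 8.367786 - (577.472955)/(211.369551) = 5.635733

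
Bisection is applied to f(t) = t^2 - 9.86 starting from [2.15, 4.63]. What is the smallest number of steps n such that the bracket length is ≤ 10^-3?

Initial width b − a = 4.63 − 2.15 = 2.480000.
After n steps the width is (b−a)/2^n; need (b−a)/2^n ≤ 10^-3.
So n ≥ log₂(2.480000/10^-3) = log₂(2480.0000) ≈ 11.2761.
Hence n = 12.

12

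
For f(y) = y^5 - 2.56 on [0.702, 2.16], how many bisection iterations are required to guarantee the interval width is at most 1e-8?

Initial width b − a = 2.16 − 0.702 = 1.458000.
After n steps the width is (b−a)/2^n; need (b−a)/2^n ≤ 1e-8.
So n ≥ log₂(1.458000/1e-8) = log₂(145800000.0000) ≈ 27.1194.
Hence n = 28.

28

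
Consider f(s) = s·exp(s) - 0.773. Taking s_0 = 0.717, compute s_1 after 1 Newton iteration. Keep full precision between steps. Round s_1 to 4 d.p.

0.5192

f'(s) = (s + 1)·exp(s)
s_0 = 0.717000: f = 0.695616, f' = 3.516895 → s_1 = 0.717000 - (0.695616)/(3.516895) = 0.519207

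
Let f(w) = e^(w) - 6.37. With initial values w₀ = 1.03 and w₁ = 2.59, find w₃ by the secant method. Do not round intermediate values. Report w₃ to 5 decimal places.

f(w_0) = -3.568934, f(w_1) = 6.959772
w_2 = 2.590000 - (6.959772)·(2.590000 - 1.030000)/(6.959772 - (-3.568934)) = 1.558796; f(w_2) = -1.616905
w_3 = 1.558796 - (-1.616905)·(1.558796 - 2.590000)/(-1.616905 - (6.959772)) = 1.753202; f(w_3) = -0.596941

1.75320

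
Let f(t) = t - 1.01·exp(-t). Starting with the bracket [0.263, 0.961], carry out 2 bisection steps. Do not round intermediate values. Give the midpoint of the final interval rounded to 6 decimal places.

f(0.263000) = -0.513429, f(0.961000) = 0.574665 (opposite signs)
step 1: m = 0.612000, f(m) = 0.064312 > 0 → root in [0.263000, 0.612000]
step 2: m = 0.437500, f(m) = -0.214605 < 0 → root in [0.437500, 0.612000]
Midpoint of [0.437500, 0.612000] = 0.524750

0.524750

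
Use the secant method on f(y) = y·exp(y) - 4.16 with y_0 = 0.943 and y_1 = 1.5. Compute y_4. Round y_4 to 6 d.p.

1.224091

f(y_0) = -1.738684, f(y_1) = 2.562534
y_2 = 1.500000 - (2.562534)·(1.500000 - 0.943000)/(2.562534 - (-1.738684)) = 1.168157; f(y_2) = -0.403140
y_3 = 1.168157 - (-0.403140)·(1.168157 - 1.500000)/(-0.403140 - (2.562534)) = 1.213266; f(y_3) = -0.078022
y_4 = 1.213266 - (-0.078022)·(1.213266 - 1.168157)/(-0.078022 - (-0.403140)) = 1.224091; f(y_4) = 0.003225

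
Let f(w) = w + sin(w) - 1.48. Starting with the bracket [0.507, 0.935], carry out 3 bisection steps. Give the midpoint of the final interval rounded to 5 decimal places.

0.80125

f(0.507000) = -0.487443, f(0.935000) = 0.259599 (opposite signs)
step 1: m = 0.721000, f(m) = -0.098864 < 0 → root in [0.721000, 0.935000]
step 2: m = 0.828000, f(m) = 0.084580 > 0 → root in [0.721000, 0.828000]
step 3: m = 0.774500, f(m) = -0.006141 < 0 → root in [0.774500, 0.828000]
Midpoint of [0.774500, 0.828000] = 0.801250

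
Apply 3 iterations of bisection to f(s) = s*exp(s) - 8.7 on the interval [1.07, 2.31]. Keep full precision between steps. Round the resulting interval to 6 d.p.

[1.535000, 1.690000]

f(1.070000) = -5.580544, f(2.310000) = 14.571921 (opposite signs)
step 1: m = 1.690000, f(m) = 0.458922 > 0 → root in [1.070000, 1.690000]
step 2: m = 1.380000, f(m) = -3.214636 < 0 → root in [1.380000, 1.690000]
step 3: m = 1.535000, f(m) = -1.575565 < 0 → root in [1.535000, 1.690000]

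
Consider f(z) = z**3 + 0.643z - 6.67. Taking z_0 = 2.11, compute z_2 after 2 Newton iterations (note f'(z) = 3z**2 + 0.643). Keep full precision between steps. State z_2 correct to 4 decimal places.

z_0 = 2.110000: f = 4.080661, f' = 13.999300 → z_1 = 2.110000 - (4.080661)/(13.999300) = 1.818510
z_1 = 1.818510: f = 0.513072, f' = 10.563932 → z_2 = 1.818510 - (0.513072)/(10.563932) = 1.769941

1.7699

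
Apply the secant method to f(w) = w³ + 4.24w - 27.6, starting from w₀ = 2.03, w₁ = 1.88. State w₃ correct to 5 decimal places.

f(w_0) = -10.627373, f(w_1) = -12.984128
w_2 = 1.880000 - (-12.984128)·(1.880000 - 2.030000)/(-12.984128 - (-10.627373)) = 2.706399; f(w_2) = 3.698401
w_3 = 2.706399 - (3.698401)·(2.706399 - 1.880000)/(3.698401 - (-12.984128)) = 2.523192; f(w_3) = -0.837774

2.52319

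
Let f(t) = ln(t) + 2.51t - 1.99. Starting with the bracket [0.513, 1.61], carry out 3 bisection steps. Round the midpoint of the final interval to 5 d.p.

0.85581

f(0.513000) = -1.369849, f(1.610000) = 2.527334 (opposite signs)
step 1: m = 1.061500, f(m) = 0.734048 > 0 → root in [0.513000, 1.061500]
step 2: m = 0.787250, f(m) = -0.253212 < 0 → root in [0.787250, 1.061500]
step 3: m = 0.924375, f(m) = 0.251544 > 0 → root in [0.787250, 0.924375]
Midpoint of [0.787250, 0.924375] = 0.855813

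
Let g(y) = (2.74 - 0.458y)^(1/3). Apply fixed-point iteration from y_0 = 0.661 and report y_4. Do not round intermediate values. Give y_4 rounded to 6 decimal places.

y_1 = g(0.661000) = 1.345759
y_2 = g(1.345759) = 1.285367
y_3 = g(1.285367) = 1.290923
y_4 = g(1.290923) = 1.290414

1.290414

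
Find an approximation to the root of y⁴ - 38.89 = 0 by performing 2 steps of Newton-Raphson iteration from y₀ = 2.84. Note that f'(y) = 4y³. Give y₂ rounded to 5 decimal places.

2.49913

y_0 = 2.840000: f = 26.163903, f' = 91.625216 → y_1 = 2.840000 - (26.163903)/(91.625216) = 2.554446
y_1 = 2.554446: f = 3.688193, f' = 66.673064 → y_2 = 2.554446 - (3.688193)/(66.673064) = 2.499129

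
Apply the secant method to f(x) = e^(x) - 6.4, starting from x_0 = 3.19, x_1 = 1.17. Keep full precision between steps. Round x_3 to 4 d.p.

f(x_0) = 17.888427, f(x_1) = -3.178007
x_2 = 1.170000 - (-3.178007)·(1.170000 - 3.190000)/(-3.178007 - (17.888427)) = 1.474730; f(x_2) = -2.030144
x_3 = 1.474730 - (-2.030144)·(1.474730 - 1.170000)/(-2.030144 - (-3.178007)) = 2.013684; f(x_3) = 1.090866

2.0137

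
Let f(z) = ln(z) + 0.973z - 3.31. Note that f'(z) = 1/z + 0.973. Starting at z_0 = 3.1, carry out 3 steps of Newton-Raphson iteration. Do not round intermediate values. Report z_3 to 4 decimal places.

2.4718

Newton update: z ← z − f(z)/f'(z).
z_0 = 3.100000: f = 0.837702, f' = 1.295581 → z_1 = 3.100000 - (0.837702)/(1.295581) = 2.453416
z_1 = 2.453416: f = -0.025345, f' = 1.380595 → z_2 = 2.453416 - (-0.025345)/(1.380595) = 2.471774
z_2 = 2.471774: f = -0.000028, f' = 1.377568 → z_3 = 2.471774 - (-0.000028)/(1.377568) = 2.471794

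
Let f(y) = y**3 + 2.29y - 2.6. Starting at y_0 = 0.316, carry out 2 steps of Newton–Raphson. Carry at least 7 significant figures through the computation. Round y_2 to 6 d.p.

f'(y) = 3y**2 + 2.29
y_0 = 0.316000: f = -1.844806, f' = 2.589568 → y_1 = 0.316000 - (-1.844806)/(2.589568) = 1.028399
y_1 = 1.028399: f = 0.842673, f' = 5.462813 → y_2 = 1.028399 - (0.842673)/(5.462813) = 0.874143

0.874143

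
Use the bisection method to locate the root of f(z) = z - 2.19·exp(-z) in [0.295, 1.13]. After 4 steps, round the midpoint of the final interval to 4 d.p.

f(0.295000) = -1.335524, f(1.130000) = 0.422557 (opposite signs)
step 1: m = 0.712500, f(m) = -0.361512 < 0 → root in [0.712500, 1.130000]
step 2: m = 0.921250, f(m) = 0.049584 > 0 → root in [0.712500, 0.921250]
step 3: m = 0.816875, f(m) = -0.150689 < 0 → root in [0.816875, 0.921250]
step 4: m = 0.869062, f(m) = -0.049302 < 0 → root in [0.869062, 0.921250]
Midpoint of [0.869062, 0.921250] = 0.895156

0.8952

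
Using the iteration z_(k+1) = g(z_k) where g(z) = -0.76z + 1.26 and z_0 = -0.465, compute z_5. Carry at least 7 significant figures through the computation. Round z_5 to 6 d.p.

z_1 = g(-0.465000) = 1.613400
z_2 = g(1.613400) = 0.033816
z_3 = g(0.033816) = 1.234300
z_4 = g(1.234300) = 0.321932
z_5 = g(0.321932) = 1.015332

1.015332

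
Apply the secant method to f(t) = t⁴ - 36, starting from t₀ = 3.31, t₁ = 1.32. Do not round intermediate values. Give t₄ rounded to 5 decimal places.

Secant update: t_(k+1) = t_k − f(t_k)·(t_k − t_(k-1))/(f(t_k) − f(t_(k-1))).
f(t_0) = 84.036127, f(t_1) = -32.964042
t_2 = 1.320000 - (-32.964042)·(1.320000 - 3.310000)/(-32.964042 - (84.036127)) = 1.880670; f(t_2) = -23.490209
t_3 = 1.880670 - (-23.490209)·(1.880670 - 1.320000)/(-23.490209 - (-32.964042)) = 3.270840; f(t_3) = 78.455709
t_4 = 3.270840 - (78.455709)·(3.270840 - 1.880670)/(78.455709 - (-23.490209)) = 2.200991; f(t_4) = -12.532184

2.20099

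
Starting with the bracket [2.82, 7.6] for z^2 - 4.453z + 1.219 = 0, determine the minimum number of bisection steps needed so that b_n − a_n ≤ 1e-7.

Initial width b − a = 7.6 − 2.82 = 4.780000.
After n steps the width is (b−a)/2^n; need (b−a)/2^n ≤ 1e-7.
So n ≥ log₂(4.780000/1e-7) = log₂(47800000.0000) ≈ 25.5105.
Hence n = 26.

26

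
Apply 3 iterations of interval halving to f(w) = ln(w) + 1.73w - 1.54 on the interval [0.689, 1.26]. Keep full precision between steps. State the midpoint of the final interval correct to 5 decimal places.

f(0.689000) = -0.720544, f(1.260000) = 0.870912 (opposite signs)
step 1: m = 0.974500, f(m) = 0.120054 > 0 → root in [0.689000, 0.974500]
step 2: m = 0.831750, f(m) = -0.285296 < 0 → root in [0.831750, 0.974500]
step 3: m = 0.903125, f(m) = -0.079488 < 0 → root in [0.903125, 0.974500]
Midpoint of [0.903125, 0.974500] = 0.938812

0.93881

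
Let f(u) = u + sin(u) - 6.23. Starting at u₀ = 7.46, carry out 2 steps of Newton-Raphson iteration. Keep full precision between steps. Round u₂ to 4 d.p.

6.2649

f'(u) = 1 + cos(u)
u_0 = 7.460000: f = 2.153388, f' = 1.383868 → u_1 = 7.460000 - (2.153388)/(1.383868) = 5.903935
u_1 = 5.903935: f = -0.696288, f' = 1.928943 → u_2 = 5.903935 - (-0.696288)/(1.928943) = 6.264904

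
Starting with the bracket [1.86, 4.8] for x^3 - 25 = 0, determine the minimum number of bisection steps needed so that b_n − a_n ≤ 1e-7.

25

Initial width b − a = 4.8 − 1.86 = 2.940000.
After n steps the width is (b−a)/2^n; need (b−a)/2^n ≤ 1e-7.
So n ≥ log₂(2.940000/1e-7) = log₂(29400000.0000) ≈ 24.8093.
Hence n = 25.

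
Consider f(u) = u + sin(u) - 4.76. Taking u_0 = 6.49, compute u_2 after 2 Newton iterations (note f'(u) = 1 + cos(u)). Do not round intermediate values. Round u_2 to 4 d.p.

u_0 = 6.490000: f = 1.935344, f' = 1.978690 → u_1 = 6.490000 - (1.935344)/(1.978690) = 5.511907
u_1 = 5.511907: f = 0.054854, f' = 1.717020 → u_2 = 5.511907 - (0.054854)/(1.717020) = 5.479959

5.4800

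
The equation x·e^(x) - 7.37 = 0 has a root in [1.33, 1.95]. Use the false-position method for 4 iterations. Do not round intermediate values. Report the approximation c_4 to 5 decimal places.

f(1.330000) = -2.341212, f(1.950000) = 6.335941
step 1: c = 1.497284, f(c) = -0.677836 < 0 → new bracket [1.497284, 1.950000]
step 2: c = 1.541036, f(c) = -0.174244 < 0 → new bracket [1.541036, 1.950000]
step 3: c = 1.551982, f(c) = -0.043374 < 0 → new bracket [1.551982, 1.950000]
step 4: c = 1.554688, f(c) = -0.010710 < 0 → new bracket [1.554688, 1.950000]

1.55469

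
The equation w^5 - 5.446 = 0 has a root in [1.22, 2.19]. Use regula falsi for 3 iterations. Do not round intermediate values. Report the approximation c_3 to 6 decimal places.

1.344218

f(1.220000) = -2.743292, f(2.190000) = 44.929640
step 1: c = 1.275818, f(c) = -2.065795 < 0 → new bracket [1.275818, 2.190000]
step 2: c = 1.316003, f(c) = -1.498847 < 0 → new bracket [1.316003, 2.190000]
step 3: c = 1.344218, f(c) = -1.057174 < 0 → new bracket [1.344218, 2.190000]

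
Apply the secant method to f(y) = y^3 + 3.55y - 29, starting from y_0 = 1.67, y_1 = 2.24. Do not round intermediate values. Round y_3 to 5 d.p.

2.65933

Secant update: y_(k+1) = y_k − f(y_k)·(y_k − y_(k-1))/(f(y_k) − f(y_(k-1))).
f(y_0) = -18.414037, f(y_1) = -9.808576
y_2 = 2.240000 - (-9.808576)·(2.240000 - 1.670000)/(-9.808576 - (-18.414037)) = 2.889691; f(y_2) = 5.388223
y_3 = 2.889691 - (5.388223)·(2.889691 - 2.240000)/(5.388223 - (-9.808576)) = 2.659334; f(y_3) = -0.752391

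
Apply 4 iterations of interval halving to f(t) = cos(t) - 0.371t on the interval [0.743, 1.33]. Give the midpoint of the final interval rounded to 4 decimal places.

f(0.743000) = 0.460789, f(1.330000) = -0.254954 (opposite signs)
step 1: m = 1.036500, f(m) = 0.124694 > 0 → root in [1.036500, 1.330000]
step 2: m = 1.183250, f(m) = -0.061068 < 0 → root in [1.036500, 1.183250]
step 3: m = 1.109875, f(m) = 0.033010 > 0 → root in [1.109875, 1.183250]
step 4: m = 1.146563, f(m) = -0.013752 < 0 → root in [1.109875, 1.146563]
Midpoint of [1.109875, 1.146563] = 1.128219

1.1282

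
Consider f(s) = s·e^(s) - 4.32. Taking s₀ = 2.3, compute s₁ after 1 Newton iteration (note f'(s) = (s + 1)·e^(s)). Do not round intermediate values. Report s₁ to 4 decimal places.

1.7343

s_0 = 2.300000: f = 18.620620, f' = 32.914802 → s_1 = 2.300000 - (18.620620)/(32.914802) = 1.734278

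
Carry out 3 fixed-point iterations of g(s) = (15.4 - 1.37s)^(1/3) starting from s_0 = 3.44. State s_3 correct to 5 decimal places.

2.30400

s_1 = g(3.440000) = 2.202696
s_2 = g(2.202696) = 2.313488
s_3 = g(2.313488) = 2.303996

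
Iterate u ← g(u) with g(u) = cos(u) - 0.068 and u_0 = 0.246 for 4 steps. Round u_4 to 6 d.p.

0.640510

u_1 = g(0.246000) = 0.901894
u_2 = g(0.901894) = 0.552125
u_3 = g(0.552125) = 0.783412
u_4 = g(0.783412) = 0.640510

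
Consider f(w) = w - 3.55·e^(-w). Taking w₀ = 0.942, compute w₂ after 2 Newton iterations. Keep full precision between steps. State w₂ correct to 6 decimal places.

1.137798

f'(w) = 1 + 3.55·e^(-w)
w_0 = 0.942000: f = -0.441958, f' = 2.383958 → w_1 = 0.942000 - (-0.441958)/(2.383958) = 1.127388
w_1 = 1.127388: f = -0.022379, f' = 2.149767 → w_2 = 1.127388 - (-0.022379)/(2.149767) = 1.137798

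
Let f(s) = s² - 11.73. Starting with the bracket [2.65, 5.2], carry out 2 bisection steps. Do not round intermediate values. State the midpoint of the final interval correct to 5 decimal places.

f(2.650000) = -4.707500, f(5.200000) = 15.310000 (opposite signs)
step 1: m = 3.925000, f(m) = 3.675625 > 0 → root in [2.650000, 3.925000]
step 2: m = 3.287500, f(m) = -0.922344 < 0 → root in [3.287500, 3.925000]
Midpoint of [3.287500, 3.925000] = 3.606250

3.60625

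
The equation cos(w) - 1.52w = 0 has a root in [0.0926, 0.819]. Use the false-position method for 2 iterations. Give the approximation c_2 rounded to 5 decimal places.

f(0.092600) = 0.854964, f(0.819000) = -0.561928
step 1: c = 0.530916, f(c) = 0.055352 > 0 → new bracket [0.530916, 0.819000]
step 2: c = 0.556748, f(c) = 0.002720 > 0 → new bracket [0.556748, 0.819000]

0.55675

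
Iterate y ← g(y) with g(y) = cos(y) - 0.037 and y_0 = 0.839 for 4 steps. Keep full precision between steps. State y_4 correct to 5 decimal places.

y_1 = g(0.839000) = 0.631207
y_2 = g(0.631207) = 0.770316
y_3 = g(0.770316) = 0.680691
y_4 = g(0.680691) = 0.740138

0.74014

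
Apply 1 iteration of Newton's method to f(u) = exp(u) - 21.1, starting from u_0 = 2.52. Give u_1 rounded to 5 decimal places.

Newton update: u ← u − f(u)/f'(u).
f'(u) = exp(u)
u_0 = 2.520000: f = -8.671403, f' = 12.428597 → u_1 = 2.520000 - (-8.671403)/(12.428597) = 3.217698

3.21770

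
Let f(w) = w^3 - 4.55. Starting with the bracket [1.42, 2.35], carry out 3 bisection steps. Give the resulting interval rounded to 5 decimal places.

f(1.420000) = -1.686712, f(2.350000) = 8.427875 (opposite signs)
step 1: m = 1.885000, f(m) = 2.147829 > 0 → root in [1.420000, 1.885000]
step 2: m = 1.652500, f(m) = -0.037425 < 0 → root in [1.652500, 1.885000]
step 3: m = 1.768750, f(m) = 0.983493 > 0 → root in [1.652500, 1.768750]

[1.65250, 1.76875]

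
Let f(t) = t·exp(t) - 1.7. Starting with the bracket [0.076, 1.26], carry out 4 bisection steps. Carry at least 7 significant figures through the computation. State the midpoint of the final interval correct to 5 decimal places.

f(0.076000) = -1.617999, f(1.260000) = 2.742031 (opposite signs)
step 1: m = 0.668000, f(m) = -0.397178 < 0 → root in [0.668000, 1.260000]
step 2: m = 0.964000, f(m) = 0.827766 > 0 → root in [0.668000, 0.964000]
step 3: m = 0.816000, f(m) = 0.145332 > 0 → root in [0.668000, 0.816000]
step 4: m = 0.742000, f(m) = -0.141702 < 0 → root in [0.742000, 0.816000]
Midpoint of [0.742000, 0.816000] = 0.779000

0.77900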